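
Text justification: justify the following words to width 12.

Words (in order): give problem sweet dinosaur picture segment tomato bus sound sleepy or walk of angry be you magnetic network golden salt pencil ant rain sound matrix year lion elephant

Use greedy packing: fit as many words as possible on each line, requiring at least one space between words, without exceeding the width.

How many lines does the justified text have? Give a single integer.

Answer: 17

Derivation:
Line 1: ['give', 'problem'] (min_width=12, slack=0)
Line 2: ['sweet'] (min_width=5, slack=7)
Line 3: ['dinosaur'] (min_width=8, slack=4)
Line 4: ['picture'] (min_width=7, slack=5)
Line 5: ['segment'] (min_width=7, slack=5)
Line 6: ['tomato', 'bus'] (min_width=10, slack=2)
Line 7: ['sound', 'sleepy'] (min_width=12, slack=0)
Line 8: ['or', 'walk', 'of'] (min_width=10, slack=2)
Line 9: ['angry', 'be', 'you'] (min_width=12, slack=0)
Line 10: ['magnetic'] (min_width=8, slack=4)
Line 11: ['network'] (min_width=7, slack=5)
Line 12: ['golden', 'salt'] (min_width=11, slack=1)
Line 13: ['pencil', 'ant'] (min_width=10, slack=2)
Line 14: ['rain', 'sound'] (min_width=10, slack=2)
Line 15: ['matrix', 'year'] (min_width=11, slack=1)
Line 16: ['lion'] (min_width=4, slack=8)
Line 17: ['elephant'] (min_width=8, slack=4)
Total lines: 17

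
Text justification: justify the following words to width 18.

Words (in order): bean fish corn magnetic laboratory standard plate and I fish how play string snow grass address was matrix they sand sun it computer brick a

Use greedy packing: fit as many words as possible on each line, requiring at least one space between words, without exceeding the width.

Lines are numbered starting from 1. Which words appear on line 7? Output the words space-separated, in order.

Answer: address was matrix

Derivation:
Line 1: ['bean', 'fish', 'corn'] (min_width=14, slack=4)
Line 2: ['magnetic'] (min_width=8, slack=10)
Line 3: ['laboratory'] (min_width=10, slack=8)
Line 4: ['standard', 'plate', 'and'] (min_width=18, slack=0)
Line 5: ['I', 'fish', 'how', 'play'] (min_width=15, slack=3)
Line 6: ['string', 'snow', 'grass'] (min_width=17, slack=1)
Line 7: ['address', 'was', 'matrix'] (min_width=18, slack=0)
Line 8: ['they', 'sand', 'sun', 'it'] (min_width=16, slack=2)
Line 9: ['computer', 'brick', 'a'] (min_width=16, slack=2)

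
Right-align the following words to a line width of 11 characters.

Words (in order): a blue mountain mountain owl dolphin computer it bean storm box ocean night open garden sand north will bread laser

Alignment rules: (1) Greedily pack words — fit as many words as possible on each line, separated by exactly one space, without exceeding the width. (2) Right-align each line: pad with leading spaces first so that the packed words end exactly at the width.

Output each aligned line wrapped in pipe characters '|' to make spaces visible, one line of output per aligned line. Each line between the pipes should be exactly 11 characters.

Line 1: ['a', 'blue'] (min_width=6, slack=5)
Line 2: ['mountain'] (min_width=8, slack=3)
Line 3: ['mountain'] (min_width=8, slack=3)
Line 4: ['owl', 'dolphin'] (min_width=11, slack=0)
Line 5: ['computer', 'it'] (min_width=11, slack=0)
Line 6: ['bean', 'storm'] (min_width=10, slack=1)
Line 7: ['box', 'ocean'] (min_width=9, slack=2)
Line 8: ['night', 'open'] (min_width=10, slack=1)
Line 9: ['garden', 'sand'] (min_width=11, slack=0)
Line 10: ['north', 'will'] (min_width=10, slack=1)
Line 11: ['bread', 'laser'] (min_width=11, slack=0)

Answer: |     a blue|
|   mountain|
|   mountain|
|owl dolphin|
|computer it|
| bean storm|
|  box ocean|
| night open|
|garden sand|
| north will|
|bread laser|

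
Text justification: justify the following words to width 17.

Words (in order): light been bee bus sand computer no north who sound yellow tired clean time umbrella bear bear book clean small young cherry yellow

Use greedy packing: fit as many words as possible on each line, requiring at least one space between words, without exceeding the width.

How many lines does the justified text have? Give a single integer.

Answer: 9

Derivation:
Line 1: ['light', 'been', 'bee'] (min_width=14, slack=3)
Line 2: ['bus', 'sand', 'computer'] (min_width=17, slack=0)
Line 3: ['no', 'north', 'who'] (min_width=12, slack=5)
Line 4: ['sound', 'yellow'] (min_width=12, slack=5)
Line 5: ['tired', 'clean', 'time'] (min_width=16, slack=1)
Line 6: ['umbrella', 'bear'] (min_width=13, slack=4)
Line 7: ['bear', 'book', 'clean'] (min_width=15, slack=2)
Line 8: ['small', 'young'] (min_width=11, slack=6)
Line 9: ['cherry', 'yellow'] (min_width=13, slack=4)
Total lines: 9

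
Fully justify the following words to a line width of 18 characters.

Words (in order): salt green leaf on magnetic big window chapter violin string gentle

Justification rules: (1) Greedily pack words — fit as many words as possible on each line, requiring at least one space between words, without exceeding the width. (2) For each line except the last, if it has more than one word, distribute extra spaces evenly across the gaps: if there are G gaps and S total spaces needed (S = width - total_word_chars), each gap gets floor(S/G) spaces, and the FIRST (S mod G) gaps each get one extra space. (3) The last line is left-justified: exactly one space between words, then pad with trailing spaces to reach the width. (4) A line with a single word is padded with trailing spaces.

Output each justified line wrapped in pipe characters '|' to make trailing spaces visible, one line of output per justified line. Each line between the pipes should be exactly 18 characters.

Answer: |salt green leaf on|
|magnetic       big|
|window     chapter|
|violin      string|
|gentle            |

Derivation:
Line 1: ['salt', 'green', 'leaf', 'on'] (min_width=18, slack=0)
Line 2: ['magnetic', 'big'] (min_width=12, slack=6)
Line 3: ['window', 'chapter'] (min_width=14, slack=4)
Line 4: ['violin', 'string'] (min_width=13, slack=5)
Line 5: ['gentle'] (min_width=6, slack=12)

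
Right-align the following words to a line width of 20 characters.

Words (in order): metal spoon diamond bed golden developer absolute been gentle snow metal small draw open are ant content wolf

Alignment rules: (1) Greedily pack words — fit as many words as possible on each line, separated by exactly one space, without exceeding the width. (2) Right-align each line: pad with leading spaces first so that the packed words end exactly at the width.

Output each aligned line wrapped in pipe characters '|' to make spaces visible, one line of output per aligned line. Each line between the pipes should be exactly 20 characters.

Answer: | metal spoon diamond|
|bed golden developer|
|absolute been gentle|
|    snow metal small|
|   draw open are ant|
|        content wolf|

Derivation:
Line 1: ['metal', 'spoon', 'diamond'] (min_width=19, slack=1)
Line 2: ['bed', 'golden', 'developer'] (min_width=20, slack=0)
Line 3: ['absolute', 'been', 'gentle'] (min_width=20, slack=0)
Line 4: ['snow', 'metal', 'small'] (min_width=16, slack=4)
Line 5: ['draw', 'open', 'are', 'ant'] (min_width=17, slack=3)
Line 6: ['content', 'wolf'] (min_width=12, slack=8)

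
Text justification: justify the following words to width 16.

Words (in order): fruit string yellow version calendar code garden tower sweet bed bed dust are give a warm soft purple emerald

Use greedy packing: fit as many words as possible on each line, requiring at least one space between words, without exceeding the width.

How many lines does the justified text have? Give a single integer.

Answer: 8

Derivation:
Line 1: ['fruit', 'string'] (min_width=12, slack=4)
Line 2: ['yellow', 'version'] (min_width=14, slack=2)
Line 3: ['calendar', 'code'] (min_width=13, slack=3)
Line 4: ['garden', 'tower'] (min_width=12, slack=4)
Line 5: ['sweet', 'bed', 'bed'] (min_width=13, slack=3)
Line 6: ['dust', 'are', 'give', 'a'] (min_width=15, slack=1)
Line 7: ['warm', 'soft', 'purple'] (min_width=16, slack=0)
Line 8: ['emerald'] (min_width=7, slack=9)
Total lines: 8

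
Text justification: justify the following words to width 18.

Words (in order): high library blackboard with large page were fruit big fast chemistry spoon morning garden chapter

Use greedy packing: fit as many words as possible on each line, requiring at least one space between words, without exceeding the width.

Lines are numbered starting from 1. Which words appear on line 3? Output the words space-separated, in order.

Answer: large page were

Derivation:
Line 1: ['high', 'library'] (min_width=12, slack=6)
Line 2: ['blackboard', 'with'] (min_width=15, slack=3)
Line 3: ['large', 'page', 'were'] (min_width=15, slack=3)
Line 4: ['fruit', 'big', 'fast'] (min_width=14, slack=4)
Line 5: ['chemistry', 'spoon'] (min_width=15, slack=3)
Line 6: ['morning', 'garden'] (min_width=14, slack=4)
Line 7: ['chapter'] (min_width=7, slack=11)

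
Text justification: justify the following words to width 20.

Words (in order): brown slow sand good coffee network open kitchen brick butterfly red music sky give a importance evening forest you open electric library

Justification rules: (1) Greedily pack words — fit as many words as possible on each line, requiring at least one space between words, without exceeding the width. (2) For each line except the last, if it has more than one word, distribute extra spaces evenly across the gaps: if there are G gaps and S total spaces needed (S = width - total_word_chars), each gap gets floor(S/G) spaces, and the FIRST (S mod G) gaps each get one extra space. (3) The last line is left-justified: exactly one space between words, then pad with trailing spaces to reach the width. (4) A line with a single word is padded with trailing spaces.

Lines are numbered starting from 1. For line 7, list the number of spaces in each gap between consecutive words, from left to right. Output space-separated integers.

Answer: 4 3

Derivation:
Line 1: ['brown', 'slow', 'sand', 'good'] (min_width=20, slack=0)
Line 2: ['coffee', 'network', 'open'] (min_width=19, slack=1)
Line 3: ['kitchen', 'brick'] (min_width=13, slack=7)
Line 4: ['butterfly', 'red', 'music'] (min_width=19, slack=1)
Line 5: ['sky', 'give', 'a'] (min_width=10, slack=10)
Line 6: ['importance', 'evening'] (min_width=18, slack=2)
Line 7: ['forest', 'you', 'open'] (min_width=15, slack=5)
Line 8: ['electric', 'library'] (min_width=16, slack=4)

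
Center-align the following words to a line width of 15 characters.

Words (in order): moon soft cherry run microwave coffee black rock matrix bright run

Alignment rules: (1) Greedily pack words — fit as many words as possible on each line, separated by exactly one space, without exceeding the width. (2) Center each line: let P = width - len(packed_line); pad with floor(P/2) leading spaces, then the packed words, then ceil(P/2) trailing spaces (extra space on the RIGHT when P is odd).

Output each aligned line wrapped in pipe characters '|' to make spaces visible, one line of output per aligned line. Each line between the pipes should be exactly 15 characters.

Answer: |   moon soft   |
|  cherry run   |
|   microwave   |
| coffee black  |
|  rock matrix  |
|  bright run   |

Derivation:
Line 1: ['moon', 'soft'] (min_width=9, slack=6)
Line 2: ['cherry', 'run'] (min_width=10, slack=5)
Line 3: ['microwave'] (min_width=9, slack=6)
Line 4: ['coffee', 'black'] (min_width=12, slack=3)
Line 5: ['rock', 'matrix'] (min_width=11, slack=4)
Line 6: ['bright', 'run'] (min_width=10, slack=5)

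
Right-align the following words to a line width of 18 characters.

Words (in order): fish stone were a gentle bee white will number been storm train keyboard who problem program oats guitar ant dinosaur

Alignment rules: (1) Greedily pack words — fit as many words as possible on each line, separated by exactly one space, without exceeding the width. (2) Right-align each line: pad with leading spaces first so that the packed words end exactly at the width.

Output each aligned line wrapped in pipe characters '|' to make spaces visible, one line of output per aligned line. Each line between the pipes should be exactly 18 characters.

Line 1: ['fish', 'stone', 'were', 'a'] (min_width=17, slack=1)
Line 2: ['gentle', 'bee', 'white'] (min_width=16, slack=2)
Line 3: ['will', 'number', 'been'] (min_width=16, slack=2)
Line 4: ['storm', 'train'] (min_width=11, slack=7)
Line 5: ['keyboard', 'who'] (min_width=12, slack=6)
Line 6: ['problem', 'program'] (min_width=15, slack=3)
Line 7: ['oats', 'guitar', 'ant'] (min_width=15, slack=3)
Line 8: ['dinosaur'] (min_width=8, slack=10)

Answer: | fish stone were a|
|  gentle bee white|
|  will number been|
|       storm train|
|      keyboard who|
|   problem program|
|   oats guitar ant|
|          dinosaur|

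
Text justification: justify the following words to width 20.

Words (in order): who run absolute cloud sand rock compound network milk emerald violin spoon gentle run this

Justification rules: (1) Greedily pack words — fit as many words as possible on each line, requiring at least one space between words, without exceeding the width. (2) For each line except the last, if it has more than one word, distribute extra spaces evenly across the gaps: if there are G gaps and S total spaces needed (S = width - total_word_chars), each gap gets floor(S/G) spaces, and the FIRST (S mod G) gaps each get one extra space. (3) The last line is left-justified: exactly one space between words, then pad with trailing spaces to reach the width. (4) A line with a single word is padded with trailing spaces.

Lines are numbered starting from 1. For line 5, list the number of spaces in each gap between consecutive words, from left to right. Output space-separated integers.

Answer: 3 3

Derivation:
Line 1: ['who', 'run', 'absolute'] (min_width=16, slack=4)
Line 2: ['cloud', 'sand', 'rock'] (min_width=15, slack=5)
Line 3: ['compound', 'network'] (min_width=16, slack=4)
Line 4: ['milk', 'emerald', 'violin'] (min_width=19, slack=1)
Line 5: ['spoon', 'gentle', 'run'] (min_width=16, slack=4)
Line 6: ['this'] (min_width=4, slack=16)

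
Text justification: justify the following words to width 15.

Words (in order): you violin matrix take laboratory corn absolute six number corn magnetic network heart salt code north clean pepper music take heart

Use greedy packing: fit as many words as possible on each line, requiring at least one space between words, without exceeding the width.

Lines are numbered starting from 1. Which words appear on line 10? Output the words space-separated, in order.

Line 1: ['you', 'violin'] (min_width=10, slack=5)
Line 2: ['matrix', 'take'] (min_width=11, slack=4)
Line 3: ['laboratory', 'corn'] (min_width=15, slack=0)
Line 4: ['absolute', 'six'] (min_width=12, slack=3)
Line 5: ['number', 'corn'] (min_width=11, slack=4)
Line 6: ['magnetic'] (min_width=8, slack=7)
Line 7: ['network', 'heart'] (min_width=13, slack=2)
Line 8: ['salt', 'code', 'north'] (min_width=15, slack=0)
Line 9: ['clean', 'pepper'] (min_width=12, slack=3)
Line 10: ['music', 'take'] (min_width=10, slack=5)
Line 11: ['heart'] (min_width=5, slack=10)

Answer: music take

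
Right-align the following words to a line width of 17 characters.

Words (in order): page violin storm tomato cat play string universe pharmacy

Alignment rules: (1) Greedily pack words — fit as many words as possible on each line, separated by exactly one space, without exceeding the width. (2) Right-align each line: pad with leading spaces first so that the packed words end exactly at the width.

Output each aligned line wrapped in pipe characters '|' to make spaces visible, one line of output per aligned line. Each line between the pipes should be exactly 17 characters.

Answer: |page violin storm|
|  tomato cat play|
|  string universe|
|         pharmacy|

Derivation:
Line 1: ['page', 'violin', 'storm'] (min_width=17, slack=0)
Line 2: ['tomato', 'cat', 'play'] (min_width=15, slack=2)
Line 3: ['string', 'universe'] (min_width=15, slack=2)
Line 4: ['pharmacy'] (min_width=8, slack=9)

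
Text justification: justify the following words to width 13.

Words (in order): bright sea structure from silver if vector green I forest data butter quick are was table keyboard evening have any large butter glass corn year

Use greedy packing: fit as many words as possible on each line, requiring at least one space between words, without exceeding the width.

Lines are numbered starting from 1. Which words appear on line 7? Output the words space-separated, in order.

Line 1: ['bright', 'sea'] (min_width=10, slack=3)
Line 2: ['structure'] (min_width=9, slack=4)
Line 3: ['from', 'silver'] (min_width=11, slack=2)
Line 4: ['if', 'vector'] (min_width=9, slack=4)
Line 5: ['green', 'I'] (min_width=7, slack=6)
Line 6: ['forest', 'data'] (min_width=11, slack=2)
Line 7: ['butter', 'quick'] (min_width=12, slack=1)
Line 8: ['are', 'was', 'table'] (min_width=13, slack=0)
Line 9: ['keyboard'] (min_width=8, slack=5)
Line 10: ['evening', 'have'] (min_width=12, slack=1)
Line 11: ['any', 'large'] (min_width=9, slack=4)
Line 12: ['butter', 'glass'] (min_width=12, slack=1)
Line 13: ['corn', 'year'] (min_width=9, slack=4)

Answer: butter quick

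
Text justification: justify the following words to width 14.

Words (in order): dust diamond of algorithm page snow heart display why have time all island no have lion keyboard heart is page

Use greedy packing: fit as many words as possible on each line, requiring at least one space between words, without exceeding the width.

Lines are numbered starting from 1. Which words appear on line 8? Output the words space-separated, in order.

Line 1: ['dust', 'diamond'] (min_width=12, slack=2)
Line 2: ['of', 'algorithm'] (min_width=12, slack=2)
Line 3: ['page', 'snow'] (min_width=9, slack=5)
Line 4: ['heart', 'display'] (min_width=13, slack=1)
Line 5: ['why', 'have', 'time'] (min_width=13, slack=1)
Line 6: ['all', 'island', 'no'] (min_width=13, slack=1)
Line 7: ['have', 'lion'] (min_width=9, slack=5)
Line 8: ['keyboard', 'heart'] (min_width=14, slack=0)
Line 9: ['is', 'page'] (min_width=7, slack=7)

Answer: keyboard heart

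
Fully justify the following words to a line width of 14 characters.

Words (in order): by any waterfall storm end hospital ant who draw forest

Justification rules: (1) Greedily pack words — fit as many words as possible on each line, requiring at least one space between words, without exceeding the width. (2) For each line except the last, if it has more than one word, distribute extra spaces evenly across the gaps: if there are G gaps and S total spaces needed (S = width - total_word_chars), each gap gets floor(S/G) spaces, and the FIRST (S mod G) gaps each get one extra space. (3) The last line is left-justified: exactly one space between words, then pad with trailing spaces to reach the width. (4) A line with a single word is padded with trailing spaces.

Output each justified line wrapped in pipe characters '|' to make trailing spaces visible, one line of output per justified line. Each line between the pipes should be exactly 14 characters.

Line 1: ['by', 'any'] (min_width=6, slack=8)
Line 2: ['waterfall'] (min_width=9, slack=5)
Line 3: ['storm', 'end'] (min_width=9, slack=5)
Line 4: ['hospital', 'ant'] (min_width=12, slack=2)
Line 5: ['who', 'draw'] (min_width=8, slack=6)
Line 6: ['forest'] (min_width=6, slack=8)

Answer: |by         any|
|waterfall     |
|storm      end|
|hospital   ant|
|who       draw|
|forest        |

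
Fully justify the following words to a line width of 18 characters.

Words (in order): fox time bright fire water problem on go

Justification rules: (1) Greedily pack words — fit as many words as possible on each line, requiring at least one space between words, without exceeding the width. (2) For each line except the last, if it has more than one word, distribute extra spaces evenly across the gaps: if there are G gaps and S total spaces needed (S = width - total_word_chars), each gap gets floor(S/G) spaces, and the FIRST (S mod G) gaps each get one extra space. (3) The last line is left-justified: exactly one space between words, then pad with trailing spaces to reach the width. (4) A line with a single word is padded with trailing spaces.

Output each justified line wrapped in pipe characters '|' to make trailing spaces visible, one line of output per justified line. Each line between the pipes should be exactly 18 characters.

Line 1: ['fox', 'time', 'bright'] (min_width=15, slack=3)
Line 2: ['fire', 'water', 'problem'] (min_width=18, slack=0)
Line 3: ['on', 'go'] (min_width=5, slack=13)

Answer: |fox   time  bright|
|fire water problem|
|on go             |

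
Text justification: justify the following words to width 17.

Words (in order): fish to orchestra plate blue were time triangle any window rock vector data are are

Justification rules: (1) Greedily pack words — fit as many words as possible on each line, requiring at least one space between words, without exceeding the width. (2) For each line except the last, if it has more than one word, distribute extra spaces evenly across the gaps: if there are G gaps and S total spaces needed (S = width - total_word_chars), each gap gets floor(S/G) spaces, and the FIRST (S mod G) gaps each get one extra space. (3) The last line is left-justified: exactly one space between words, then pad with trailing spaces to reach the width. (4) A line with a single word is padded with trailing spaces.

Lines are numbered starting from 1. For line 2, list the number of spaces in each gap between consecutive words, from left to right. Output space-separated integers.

Answer: 2 2

Derivation:
Line 1: ['fish', 'to', 'orchestra'] (min_width=17, slack=0)
Line 2: ['plate', 'blue', 'were'] (min_width=15, slack=2)
Line 3: ['time', 'triangle', 'any'] (min_width=17, slack=0)
Line 4: ['window', 'rock'] (min_width=11, slack=6)
Line 5: ['vector', 'data', 'are'] (min_width=15, slack=2)
Line 6: ['are'] (min_width=3, slack=14)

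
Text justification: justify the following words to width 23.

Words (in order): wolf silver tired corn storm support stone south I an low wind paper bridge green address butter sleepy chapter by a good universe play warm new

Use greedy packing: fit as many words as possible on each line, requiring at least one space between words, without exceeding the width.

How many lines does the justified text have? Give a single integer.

Line 1: ['wolf', 'silver', 'tired', 'corn'] (min_width=22, slack=1)
Line 2: ['storm', 'support', 'stone'] (min_width=19, slack=4)
Line 3: ['south', 'I', 'an', 'low', 'wind'] (min_width=19, slack=4)
Line 4: ['paper', 'bridge', 'green'] (min_width=18, slack=5)
Line 5: ['address', 'butter', 'sleepy'] (min_width=21, slack=2)
Line 6: ['chapter', 'by', 'a', 'good'] (min_width=17, slack=6)
Line 7: ['universe', 'play', 'warm', 'new'] (min_width=22, slack=1)
Total lines: 7

Answer: 7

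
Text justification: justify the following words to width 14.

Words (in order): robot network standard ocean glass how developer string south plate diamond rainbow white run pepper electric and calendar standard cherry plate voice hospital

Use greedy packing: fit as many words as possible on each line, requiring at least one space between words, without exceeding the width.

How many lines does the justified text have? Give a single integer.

Line 1: ['robot', 'network'] (min_width=13, slack=1)
Line 2: ['standard', 'ocean'] (min_width=14, slack=0)
Line 3: ['glass', 'how'] (min_width=9, slack=5)
Line 4: ['developer'] (min_width=9, slack=5)
Line 5: ['string', 'south'] (min_width=12, slack=2)
Line 6: ['plate', 'diamond'] (min_width=13, slack=1)
Line 7: ['rainbow', 'white'] (min_width=13, slack=1)
Line 8: ['run', 'pepper'] (min_width=10, slack=4)
Line 9: ['electric', 'and'] (min_width=12, slack=2)
Line 10: ['calendar'] (min_width=8, slack=6)
Line 11: ['standard'] (min_width=8, slack=6)
Line 12: ['cherry', 'plate'] (min_width=12, slack=2)
Line 13: ['voice', 'hospital'] (min_width=14, slack=0)
Total lines: 13

Answer: 13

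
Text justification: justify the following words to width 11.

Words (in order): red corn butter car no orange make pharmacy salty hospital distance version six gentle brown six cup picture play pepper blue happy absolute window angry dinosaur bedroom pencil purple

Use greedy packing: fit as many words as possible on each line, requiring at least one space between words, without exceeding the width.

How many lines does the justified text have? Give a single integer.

Line 1: ['red', 'corn'] (min_width=8, slack=3)
Line 2: ['butter', 'car'] (min_width=10, slack=1)
Line 3: ['no', 'orange'] (min_width=9, slack=2)
Line 4: ['make'] (min_width=4, slack=7)
Line 5: ['pharmacy'] (min_width=8, slack=3)
Line 6: ['salty'] (min_width=5, slack=6)
Line 7: ['hospital'] (min_width=8, slack=3)
Line 8: ['distance'] (min_width=8, slack=3)
Line 9: ['version', 'six'] (min_width=11, slack=0)
Line 10: ['gentle'] (min_width=6, slack=5)
Line 11: ['brown', 'six'] (min_width=9, slack=2)
Line 12: ['cup', 'picture'] (min_width=11, slack=0)
Line 13: ['play', 'pepper'] (min_width=11, slack=0)
Line 14: ['blue', 'happy'] (min_width=10, slack=1)
Line 15: ['absolute'] (min_width=8, slack=3)
Line 16: ['window'] (min_width=6, slack=5)
Line 17: ['angry'] (min_width=5, slack=6)
Line 18: ['dinosaur'] (min_width=8, slack=3)
Line 19: ['bedroom'] (min_width=7, slack=4)
Line 20: ['pencil'] (min_width=6, slack=5)
Line 21: ['purple'] (min_width=6, slack=5)
Total lines: 21

Answer: 21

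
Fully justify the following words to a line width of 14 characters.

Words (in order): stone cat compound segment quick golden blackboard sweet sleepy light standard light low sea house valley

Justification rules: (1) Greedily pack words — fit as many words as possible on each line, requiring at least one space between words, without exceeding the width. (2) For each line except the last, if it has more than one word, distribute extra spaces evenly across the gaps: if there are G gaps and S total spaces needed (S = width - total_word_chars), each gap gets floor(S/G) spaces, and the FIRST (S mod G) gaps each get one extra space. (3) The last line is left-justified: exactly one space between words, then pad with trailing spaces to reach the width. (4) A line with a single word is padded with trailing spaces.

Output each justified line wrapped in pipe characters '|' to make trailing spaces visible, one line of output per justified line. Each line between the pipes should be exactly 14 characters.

Answer: |stone      cat|
|compound      |
|segment  quick|
|golden        |
|blackboard    |
|sweet   sleepy|
|light standard|
|light  low sea|
|house valley  |

Derivation:
Line 1: ['stone', 'cat'] (min_width=9, slack=5)
Line 2: ['compound'] (min_width=8, slack=6)
Line 3: ['segment', 'quick'] (min_width=13, slack=1)
Line 4: ['golden'] (min_width=6, slack=8)
Line 5: ['blackboard'] (min_width=10, slack=4)
Line 6: ['sweet', 'sleepy'] (min_width=12, slack=2)
Line 7: ['light', 'standard'] (min_width=14, slack=0)
Line 8: ['light', 'low', 'sea'] (min_width=13, slack=1)
Line 9: ['house', 'valley'] (min_width=12, slack=2)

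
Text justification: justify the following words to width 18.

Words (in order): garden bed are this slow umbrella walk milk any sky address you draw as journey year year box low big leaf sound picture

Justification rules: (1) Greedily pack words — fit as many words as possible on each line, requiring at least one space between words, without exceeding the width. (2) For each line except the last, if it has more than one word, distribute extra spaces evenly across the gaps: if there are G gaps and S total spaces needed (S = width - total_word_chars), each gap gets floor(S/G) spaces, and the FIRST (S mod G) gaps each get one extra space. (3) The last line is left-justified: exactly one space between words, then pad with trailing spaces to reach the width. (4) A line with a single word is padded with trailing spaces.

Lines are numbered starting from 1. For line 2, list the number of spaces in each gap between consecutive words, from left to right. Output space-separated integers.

Line 1: ['garden', 'bed', 'are'] (min_width=14, slack=4)
Line 2: ['this', 'slow', 'umbrella'] (min_width=18, slack=0)
Line 3: ['walk', 'milk', 'any', 'sky'] (min_width=17, slack=1)
Line 4: ['address', 'you', 'draw'] (min_width=16, slack=2)
Line 5: ['as', 'journey', 'year'] (min_width=15, slack=3)
Line 6: ['year', 'box', 'low', 'big'] (min_width=16, slack=2)
Line 7: ['leaf', 'sound', 'picture'] (min_width=18, slack=0)

Answer: 1 1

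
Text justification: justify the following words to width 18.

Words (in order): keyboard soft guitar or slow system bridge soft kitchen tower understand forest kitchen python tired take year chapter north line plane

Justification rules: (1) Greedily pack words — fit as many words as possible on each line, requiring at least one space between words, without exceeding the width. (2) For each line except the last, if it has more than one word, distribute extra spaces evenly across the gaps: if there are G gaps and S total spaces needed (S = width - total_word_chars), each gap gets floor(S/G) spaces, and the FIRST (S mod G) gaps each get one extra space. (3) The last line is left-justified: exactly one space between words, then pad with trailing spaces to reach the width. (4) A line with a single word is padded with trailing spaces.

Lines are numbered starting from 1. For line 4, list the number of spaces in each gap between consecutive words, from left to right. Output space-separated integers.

Answer: 6

Derivation:
Line 1: ['keyboard', 'soft'] (min_width=13, slack=5)
Line 2: ['guitar', 'or', 'slow'] (min_width=14, slack=4)
Line 3: ['system', 'bridge', 'soft'] (min_width=18, slack=0)
Line 4: ['kitchen', 'tower'] (min_width=13, slack=5)
Line 5: ['understand', 'forest'] (min_width=17, slack=1)
Line 6: ['kitchen', 'python'] (min_width=14, slack=4)
Line 7: ['tired', 'take', 'year'] (min_width=15, slack=3)
Line 8: ['chapter', 'north', 'line'] (min_width=18, slack=0)
Line 9: ['plane'] (min_width=5, slack=13)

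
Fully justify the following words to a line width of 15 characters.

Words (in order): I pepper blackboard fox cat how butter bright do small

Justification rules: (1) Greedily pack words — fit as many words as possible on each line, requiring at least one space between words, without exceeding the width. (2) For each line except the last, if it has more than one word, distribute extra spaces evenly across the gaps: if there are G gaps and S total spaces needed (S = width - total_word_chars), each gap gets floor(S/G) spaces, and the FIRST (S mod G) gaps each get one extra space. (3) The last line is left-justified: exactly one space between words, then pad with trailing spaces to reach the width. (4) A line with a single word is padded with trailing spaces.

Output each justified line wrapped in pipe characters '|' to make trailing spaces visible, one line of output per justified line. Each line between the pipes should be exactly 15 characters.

Answer: |I        pepper|
|blackboard  fox|
|cat  how butter|
|bright do small|

Derivation:
Line 1: ['I', 'pepper'] (min_width=8, slack=7)
Line 2: ['blackboard', 'fox'] (min_width=14, slack=1)
Line 3: ['cat', 'how', 'butter'] (min_width=14, slack=1)
Line 4: ['bright', 'do', 'small'] (min_width=15, slack=0)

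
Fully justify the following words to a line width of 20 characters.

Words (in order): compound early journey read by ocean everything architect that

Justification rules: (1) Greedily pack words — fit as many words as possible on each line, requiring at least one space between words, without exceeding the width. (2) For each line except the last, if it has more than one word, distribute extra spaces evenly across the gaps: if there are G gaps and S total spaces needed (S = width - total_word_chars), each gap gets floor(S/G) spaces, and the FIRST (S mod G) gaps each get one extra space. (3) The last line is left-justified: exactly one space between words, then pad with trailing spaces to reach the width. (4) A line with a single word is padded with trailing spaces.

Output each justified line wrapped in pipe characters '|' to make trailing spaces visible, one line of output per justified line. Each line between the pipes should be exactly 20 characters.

Answer: |compound       early|
|journey    read   by|
|ocean     everything|
|architect that      |

Derivation:
Line 1: ['compound', 'early'] (min_width=14, slack=6)
Line 2: ['journey', 'read', 'by'] (min_width=15, slack=5)
Line 3: ['ocean', 'everything'] (min_width=16, slack=4)
Line 4: ['architect', 'that'] (min_width=14, slack=6)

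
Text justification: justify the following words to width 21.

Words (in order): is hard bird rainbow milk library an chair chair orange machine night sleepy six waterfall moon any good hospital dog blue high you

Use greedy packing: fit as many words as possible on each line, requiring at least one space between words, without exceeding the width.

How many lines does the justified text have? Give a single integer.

Answer: 7

Derivation:
Line 1: ['is', 'hard', 'bird', 'rainbow'] (min_width=20, slack=1)
Line 2: ['milk', 'library', 'an', 'chair'] (min_width=21, slack=0)
Line 3: ['chair', 'orange', 'machine'] (min_width=20, slack=1)
Line 4: ['night', 'sleepy', 'six'] (min_width=16, slack=5)
Line 5: ['waterfall', 'moon', 'any'] (min_width=18, slack=3)
Line 6: ['good', 'hospital', 'dog'] (min_width=17, slack=4)
Line 7: ['blue', 'high', 'you'] (min_width=13, slack=8)
Total lines: 7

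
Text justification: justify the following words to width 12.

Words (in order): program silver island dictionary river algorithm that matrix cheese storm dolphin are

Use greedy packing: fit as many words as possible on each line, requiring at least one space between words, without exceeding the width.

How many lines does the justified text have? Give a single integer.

Line 1: ['program'] (min_width=7, slack=5)
Line 2: ['silver'] (min_width=6, slack=6)
Line 3: ['island'] (min_width=6, slack=6)
Line 4: ['dictionary'] (min_width=10, slack=2)
Line 5: ['river'] (min_width=5, slack=7)
Line 6: ['algorithm'] (min_width=9, slack=3)
Line 7: ['that', 'matrix'] (min_width=11, slack=1)
Line 8: ['cheese', 'storm'] (min_width=12, slack=0)
Line 9: ['dolphin', 'are'] (min_width=11, slack=1)
Total lines: 9

Answer: 9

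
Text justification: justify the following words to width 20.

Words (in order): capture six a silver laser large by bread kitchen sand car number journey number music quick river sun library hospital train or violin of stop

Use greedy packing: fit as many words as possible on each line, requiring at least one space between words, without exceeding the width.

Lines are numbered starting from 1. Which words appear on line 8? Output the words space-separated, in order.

Answer: violin of stop

Derivation:
Line 1: ['capture', 'six', 'a', 'silver'] (min_width=20, slack=0)
Line 2: ['laser', 'large', 'by', 'bread'] (min_width=20, slack=0)
Line 3: ['kitchen', 'sand', 'car'] (min_width=16, slack=4)
Line 4: ['number', 'journey'] (min_width=14, slack=6)
Line 5: ['number', 'music', 'quick'] (min_width=18, slack=2)
Line 6: ['river', 'sun', 'library'] (min_width=17, slack=3)
Line 7: ['hospital', 'train', 'or'] (min_width=17, slack=3)
Line 8: ['violin', 'of', 'stop'] (min_width=14, slack=6)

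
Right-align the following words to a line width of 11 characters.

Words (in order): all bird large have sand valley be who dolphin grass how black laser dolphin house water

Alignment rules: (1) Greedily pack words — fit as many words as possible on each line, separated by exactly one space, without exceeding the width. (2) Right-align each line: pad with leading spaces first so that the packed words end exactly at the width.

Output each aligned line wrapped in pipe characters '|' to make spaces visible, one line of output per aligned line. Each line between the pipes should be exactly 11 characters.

Answer: |   all bird|
| large have|
|sand valley|
|     be who|
|    dolphin|
|  grass how|
|black laser|
|    dolphin|
|house water|

Derivation:
Line 1: ['all', 'bird'] (min_width=8, slack=3)
Line 2: ['large', 'have'] (min_width=10, slack=1)
Line 3: ['sand', 'valley'] (min_width=11, slack=0)
Line 4: ['be', 'who'] (min_width=6, slack=5)
Line 5: ['dolphin'] (min_width=7, slack=4)
Line 6: ['grass', 'how'] (min_width=9, slack=2)
Line 7: ['black', 'laser'] (min_width=11, slack=0)
Line 8: ['dolphin'] (min_width=7, slack=4)
Line 9: ['house', 'water'] (min_width=11, slack=0)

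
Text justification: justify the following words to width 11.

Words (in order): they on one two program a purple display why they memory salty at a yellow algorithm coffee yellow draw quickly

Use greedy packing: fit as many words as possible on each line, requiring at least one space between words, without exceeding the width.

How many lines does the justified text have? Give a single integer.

Line 1: ['they', 'on', 'one'] (min_width=11, slack=0)
Line 2: ['two', 'program'] (min_width=11, slack=0)
Line 3: ['a', 'purple'] (min_width=8, slack=3)
Line 4: ['display', 'why'] (min_width=11, slack=0)
Line 5: ['they', 'memory'] (min_width=11, slack=0)
Line 6: ['salty', 'at', 'a'] (min_width=10, slack=1)
Line 7: ['yellow'] (min_width=6, slack=5)
Line 8: ['algorithm'] (min_width=9, slack=2)
Line 9: ['coffee'] (min_width=6, slack=5)
Line 10: ['yellow', 'draw'] (min_width=11, slack=0)
Line 11: ['quickly'] (min_width=7, slack=4)
Total lines: 11

Answer: 11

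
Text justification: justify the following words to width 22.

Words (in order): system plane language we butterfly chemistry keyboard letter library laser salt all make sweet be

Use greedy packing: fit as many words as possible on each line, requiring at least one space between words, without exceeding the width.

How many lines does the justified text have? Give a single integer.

Line 1: ['system', 'plane', 'language'] (min_width=21, slack=1)
Line 2: ['we', 'butterfly', 'chemistry'] (min_width=22, slack=0)
Line 3: ['keyboard', 'letter'] (min_width=15, slack=7)
Line 4: ['library', 'laser', 'salt', 'all'] (min_width=22, slack=0)
Line 5: ['make', 'sweet', 'be'] (min_width=13, slack=9)
Total lines: 5

Answer: 5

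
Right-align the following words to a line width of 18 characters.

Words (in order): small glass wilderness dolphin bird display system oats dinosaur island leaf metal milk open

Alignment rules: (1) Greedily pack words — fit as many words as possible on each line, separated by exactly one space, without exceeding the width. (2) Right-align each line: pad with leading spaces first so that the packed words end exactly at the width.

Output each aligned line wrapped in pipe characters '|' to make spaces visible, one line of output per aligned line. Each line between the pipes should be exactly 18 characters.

Answer: |       small glass|
|wilderness dolphin|
|      bird display|
|       system oats|
|   dinosaur island|
|   leaf metal milk|
|              open|

Derivation:
Line 1: ['small', 'glass'] (min_width=11, slack=7)
Line 2: ['wilderness', 'dolphin'] (min_width=18, slack=0)
Line 3: ['bird', 'display'] (min_width=12, slack=6)
Line 4: ['system', 'oats'] (min_width=11, slack=7)
Line 5: ['dinosaur', 'island'] (min_width=15, slack=3)
Line 6: ['leaf', 'metal', 'milk'] (min_width=15, slack=3)
Line 7: ['open'] (min_width=4, slack=14)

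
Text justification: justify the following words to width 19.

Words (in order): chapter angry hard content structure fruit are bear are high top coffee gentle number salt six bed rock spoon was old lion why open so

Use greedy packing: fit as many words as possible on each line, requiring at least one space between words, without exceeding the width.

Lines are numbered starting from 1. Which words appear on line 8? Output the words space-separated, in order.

Line 1: ['chapter', 'angry', 'hard'] (min_width=18, slack=1)
Line 2: ['content', 'structure'] (min_width=17, slack=2)
Line 3: ['fruit', 'are', 'bear', 'are'] (min_width=18, slack=1)
Line 4: ['high', 'top', 'coffee'] (min_width=15, slack=4)
Line 5: ['gentle', 'number', 'salt'] (min_width=18, slack=1)
Line 6: ['six', 'bed', 'rock', 'spoon'] (min_width=18, slack=1)
Line 7: ['was', 'old', 'lion', 'why'] (min_width=16, slack=3)
Line 8: ['open', 'so'] (min_width=7, slack=12)

Answer: open so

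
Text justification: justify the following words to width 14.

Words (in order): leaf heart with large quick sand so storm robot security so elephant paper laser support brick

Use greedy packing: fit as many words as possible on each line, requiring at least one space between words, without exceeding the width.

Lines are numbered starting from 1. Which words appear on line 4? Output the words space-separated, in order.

Line 1: ['leaf', 'heart'] (min_width=10, slack=4)
Line 2: ['with', 'large'] (min_width=10, slack=4)
Line 3: ['quick', 'sand', 'so'] (min_width=13, slack=1)
Line 4: ['storm', 'robot'] (min_width=11, slack=3)
Line 5: ['security', 'so'] (min_width=11, slack=3)
Line 6: ['elephant', 'paper'] (min_width=14, slack=0)
Line 7: ['laser', 'support'] (min_width=13, slack=1)
Line 8: ['brick'] (min_width=5, slack=9)

Answer: storm robot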